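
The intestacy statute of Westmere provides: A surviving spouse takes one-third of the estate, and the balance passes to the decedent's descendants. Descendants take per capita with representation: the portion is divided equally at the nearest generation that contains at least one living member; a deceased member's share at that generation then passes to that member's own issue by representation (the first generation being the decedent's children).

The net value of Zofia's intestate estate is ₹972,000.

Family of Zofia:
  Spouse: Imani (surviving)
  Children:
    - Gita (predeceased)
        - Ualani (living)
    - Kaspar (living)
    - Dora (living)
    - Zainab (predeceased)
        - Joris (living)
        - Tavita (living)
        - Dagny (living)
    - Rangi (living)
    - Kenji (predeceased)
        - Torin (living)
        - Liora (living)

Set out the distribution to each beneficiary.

Imani takes one-third of ₹972,000 = ₹324,000. The remaining ₹648,000 passes to the descendants.
The descendants' portion (₹648,000) is divided into 6 shares of ₹108,000: Kaspar, Dora, and Rangi each take ₹108,000; Gita's ₹108,000 share passes to Gita's issue; Zainab's ₹108,000 share passes to Zainab's issue; Kenji's ₹108,000 share passes to Kenji's issue.
Gita's share (₹108,000) passes entirely to Ualani.
Zainab's share (₹108,000) is divided into 3 shares of ₹36,000: Joris, Tavita, and Dagny each take ₹36,000.
Kenji's share (₹108,000) is divided into 2 shares of ₹54,000: Torin and Liora each take ₹54,000.

Imani: ₹324,000; Ualani: ₹108,000; Kaspar: ₹108,000; Dora: ₹108,000; Joris: ₹36,000; Tavita: ₹36,000; Dagny: ₹36,000; Rangi: ₹108,000; Torin: ₹54,000; Liora: ₹54,000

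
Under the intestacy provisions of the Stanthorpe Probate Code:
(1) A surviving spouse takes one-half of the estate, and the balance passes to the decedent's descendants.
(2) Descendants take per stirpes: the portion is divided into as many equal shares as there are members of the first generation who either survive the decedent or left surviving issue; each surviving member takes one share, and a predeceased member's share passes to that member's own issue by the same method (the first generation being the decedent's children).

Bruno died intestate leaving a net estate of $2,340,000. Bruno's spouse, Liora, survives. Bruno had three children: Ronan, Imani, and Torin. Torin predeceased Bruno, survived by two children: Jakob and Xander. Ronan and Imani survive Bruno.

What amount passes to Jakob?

Jakob receives $195,000.

Liora takes one-half of $2,340,000 = $1,170,000. The remaining $1,170,000 passes to the descendants.
The descendants' portion ($1,170,000) is divided into 3 shares of $390,000: Ronan and Imani each take $390,000; Torin's $390,000 share passes to Torin's issue.
Torin's share ($390,000) is divided into 2 shares of $195,000: Jakob and Xander each take $195,000.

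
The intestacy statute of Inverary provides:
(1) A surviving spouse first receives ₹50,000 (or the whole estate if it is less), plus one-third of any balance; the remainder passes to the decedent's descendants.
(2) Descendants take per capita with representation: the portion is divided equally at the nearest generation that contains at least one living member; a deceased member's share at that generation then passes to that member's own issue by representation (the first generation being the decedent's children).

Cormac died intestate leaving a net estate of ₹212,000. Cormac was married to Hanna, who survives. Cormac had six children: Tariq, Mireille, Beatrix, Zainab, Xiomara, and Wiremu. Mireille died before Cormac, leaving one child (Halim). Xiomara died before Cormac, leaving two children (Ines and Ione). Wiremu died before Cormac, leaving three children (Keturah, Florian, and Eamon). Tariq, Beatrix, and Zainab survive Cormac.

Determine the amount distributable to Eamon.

Eamon receives ₹6,000.

Hanna first takes ₹50,000, leaving a balance of ₹162,000. Hanna then takes one-third of the balance (₹54,000), for a total of ₹104,000. The remaining ₹108,000 passes to the descendants.
The descendants' portion (₹108,000) is divided into 6 shares of ₹18,000: Tariq, Beatrix, and Zainab each take ₹18,000; Mireille's ₹18,000 share passes to Mireille's issue; Xiomara's ₹18,000 share passes to Xiomara's issue; Wiremu's ₹18,000 share passes to Wiremu's issue.
Mireille's share (₹18,000) passes entirely to Halim.
Xiomara's share (₹18,000) is divided into 2 shares of ₹9,000: Ines and Ione each take ₹9,000.
Wiremu's share (₹18,000) is divided into 3 shares of ₹6,000: Keturah, Florian, and Eamon each take ₹6,000.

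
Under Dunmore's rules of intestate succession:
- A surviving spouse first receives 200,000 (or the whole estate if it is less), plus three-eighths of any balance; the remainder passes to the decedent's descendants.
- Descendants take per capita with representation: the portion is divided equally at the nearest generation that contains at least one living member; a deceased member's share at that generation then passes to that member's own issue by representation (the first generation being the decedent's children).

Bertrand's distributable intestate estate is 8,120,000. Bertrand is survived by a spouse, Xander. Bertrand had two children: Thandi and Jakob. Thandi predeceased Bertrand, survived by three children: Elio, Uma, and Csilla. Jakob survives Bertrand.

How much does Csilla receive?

Xander first takes 200,000, leaving a balance of 7,920,000. Xander then takes three-eighths of the balance (2,970,000), for a total of 3,170,000. The remaining 4,950,000 passes to the descendants.
The descendants' portion (4,950,000) is divided into 2 shares of 2,475,000: Jakob takes 2,475,000; Thandi's 2,475,000 share passes to Thandi's issue.
Thandi's share (2,475,000) is divided into 3 shares of 825,000: Elio, Uma, and Csilla each take 825,000.

Csilla receives 825,000.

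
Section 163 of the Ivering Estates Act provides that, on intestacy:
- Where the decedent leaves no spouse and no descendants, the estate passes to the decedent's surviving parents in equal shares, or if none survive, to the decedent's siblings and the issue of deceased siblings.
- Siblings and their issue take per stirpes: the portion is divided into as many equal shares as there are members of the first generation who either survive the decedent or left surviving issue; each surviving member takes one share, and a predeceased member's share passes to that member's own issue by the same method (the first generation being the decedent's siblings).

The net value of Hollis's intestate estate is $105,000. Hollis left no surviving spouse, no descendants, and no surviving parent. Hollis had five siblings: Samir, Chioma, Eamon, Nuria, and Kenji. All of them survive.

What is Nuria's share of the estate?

The entire $105,000 passes to the siblings and their issue.
That amount ($105,000) is divided into 5 shares of $21,000: Samir, Chioma, Eamon, Nuria, and Kenji each take $21,000.

Nuria receives $21,000.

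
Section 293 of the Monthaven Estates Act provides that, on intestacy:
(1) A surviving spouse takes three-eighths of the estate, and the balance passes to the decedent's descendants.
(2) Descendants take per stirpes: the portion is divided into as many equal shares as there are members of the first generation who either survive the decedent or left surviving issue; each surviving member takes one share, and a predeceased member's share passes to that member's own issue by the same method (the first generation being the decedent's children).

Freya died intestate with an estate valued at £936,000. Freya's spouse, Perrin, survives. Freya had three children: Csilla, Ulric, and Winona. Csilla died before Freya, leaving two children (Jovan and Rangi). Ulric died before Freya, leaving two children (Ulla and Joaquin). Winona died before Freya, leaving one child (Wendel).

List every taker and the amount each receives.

Perrin takes three-eighths of £936,000 = £351,000. The remaining £585,000 passes to the descendants.
The descendants' portion (£585,000) is divided into 3 shares of £195,000: Csilla's £195,000 share passes to Csilla's issue; Ulric's £195,000 share passes to Ulric's issue; Winona's £195,000 share passes to Winona's issue.
Csilla's share (£195,000) is divided into 2 shares of £97,500: Jovan and Rangi each take £97,500.
Ulric's share (£195,000) is divided into 2 shares of £97,500: Ulla and Joaquin each take £97,500.
Winona's share (£195,000) passes entirely to Wendel.

Perrin: £351,000; Jovan: £97,500; Rangi: £97,500; Ulla: £97,500; Joaquin: £97,500; Wendel: £195,000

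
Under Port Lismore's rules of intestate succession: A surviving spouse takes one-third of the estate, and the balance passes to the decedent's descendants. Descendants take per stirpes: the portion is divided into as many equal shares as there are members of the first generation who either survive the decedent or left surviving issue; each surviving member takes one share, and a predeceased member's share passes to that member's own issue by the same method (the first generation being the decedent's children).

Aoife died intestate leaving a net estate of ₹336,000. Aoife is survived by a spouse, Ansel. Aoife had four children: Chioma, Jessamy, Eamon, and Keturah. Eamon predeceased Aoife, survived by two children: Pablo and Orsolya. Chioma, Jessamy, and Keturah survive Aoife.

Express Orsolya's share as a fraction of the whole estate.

Ansel takes one-third of ₹336,000 = ₹112,000. The remaining ₹224,000 passes to the descendants.
The descendants' portion (₹224,000) is divided into 4 shares of ₹56,000: Chioma, Jessamy, and Keturah each take ₹56,000; Eamon's ₹56,000 share passes to Eamon's issue.
Eamon's share (₹56,000) is divided into 2 shares of ₹28,000: Pablo and Orsolya each take ₹28,000.

Orsolya receives 1/12 of the estate.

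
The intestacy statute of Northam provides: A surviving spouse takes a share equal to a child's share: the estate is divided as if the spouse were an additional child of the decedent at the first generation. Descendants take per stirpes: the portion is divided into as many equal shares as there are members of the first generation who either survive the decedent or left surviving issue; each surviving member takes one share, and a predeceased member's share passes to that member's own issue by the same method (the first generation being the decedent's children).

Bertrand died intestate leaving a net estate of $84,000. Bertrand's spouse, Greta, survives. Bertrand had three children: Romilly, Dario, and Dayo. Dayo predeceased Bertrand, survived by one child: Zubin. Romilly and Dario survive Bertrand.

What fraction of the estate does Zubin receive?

Zubin receives 1/4 of the estate.

The spouse counts as an additional share at the children's level, so there are 4 primary shares of $21,000. Greta takes one such share ($21,000).
The children's combined portion ($63,000) is divided into 3 shares of $21,000: Romilly and Dario each take $21,000; Dayo's $21,000 share passes to Dayo's issue.
Dayo's share ($21,000) passes entirely to Zubin.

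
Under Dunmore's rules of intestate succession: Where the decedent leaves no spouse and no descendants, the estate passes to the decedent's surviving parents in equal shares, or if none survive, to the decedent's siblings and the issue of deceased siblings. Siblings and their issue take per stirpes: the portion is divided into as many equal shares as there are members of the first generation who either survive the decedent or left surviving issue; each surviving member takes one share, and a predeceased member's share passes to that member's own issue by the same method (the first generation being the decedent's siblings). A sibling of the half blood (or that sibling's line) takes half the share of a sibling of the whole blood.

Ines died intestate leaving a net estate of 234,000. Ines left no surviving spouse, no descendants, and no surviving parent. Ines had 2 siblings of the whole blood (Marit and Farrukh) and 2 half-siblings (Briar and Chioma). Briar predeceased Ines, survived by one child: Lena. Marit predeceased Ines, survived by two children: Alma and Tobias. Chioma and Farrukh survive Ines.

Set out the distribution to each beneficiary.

The entire 234,000 passes to the siblings and their issue.
Counting each half-blood sibling's line as half a unit, there are 3 units in 234,000, so one unit is 78,000. Whole-blood lines (Marit and Farrukh) take 78,000 each; half-blood lines (Briar and Chioma) take 39,000 each.
Briar's share (39,000) passes entirely to Lena.
Marit's share (78,000) is divided into 2 shares of 39,000: Alma and Tobias each take 39,000.

Lena: 39,000; Chioma: 39,000; Alma: 39,000; Tobias: 39,000; Farrukh: 78,000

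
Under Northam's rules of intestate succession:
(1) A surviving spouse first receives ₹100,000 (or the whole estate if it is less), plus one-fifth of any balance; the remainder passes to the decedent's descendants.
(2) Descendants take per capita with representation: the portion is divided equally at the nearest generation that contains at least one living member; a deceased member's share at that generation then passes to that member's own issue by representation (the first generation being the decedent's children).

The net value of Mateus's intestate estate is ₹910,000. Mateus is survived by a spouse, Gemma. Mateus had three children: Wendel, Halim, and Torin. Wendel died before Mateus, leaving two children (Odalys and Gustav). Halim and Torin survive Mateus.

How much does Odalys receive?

Gemma first takes ₹100,000, leaving a balance of ₹810,000. Gemma then takes one-fifth of the balance (₹162,000), for a total of ₹262,000. The remaining ₹648,000 passes to the descendants.
The descendants' portion (₹648,000) is divided into 3 shares of ₹216,000: Halim and Torin each take ₹216,000; Wendel's ₹216,000 share passes to Wendel's issue.
Wendel's share (₹216,000) is divided into 2 shares of ₹108,000: Odalys and Gustav each take ₹108,000.

Odalys receives ₹108,000.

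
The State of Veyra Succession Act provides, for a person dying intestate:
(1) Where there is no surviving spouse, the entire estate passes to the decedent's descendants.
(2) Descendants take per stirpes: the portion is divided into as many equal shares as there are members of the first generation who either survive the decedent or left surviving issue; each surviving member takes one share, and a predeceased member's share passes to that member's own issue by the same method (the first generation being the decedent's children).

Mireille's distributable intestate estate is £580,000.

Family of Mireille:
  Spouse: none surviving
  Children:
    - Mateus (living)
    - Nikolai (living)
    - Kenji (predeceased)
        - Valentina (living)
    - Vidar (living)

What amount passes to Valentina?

The entire £580,000 passes to the descendants.
That amount (£580,000) is divided into 4 shares of £145,000: Mateus, Nikolai, and Vidar each take £145,000; Kenji's £145,000 share passes to Kenji's issue.
Kenji's share (£145,000) passes entirely to Valentina.

Valentina receives £145,000.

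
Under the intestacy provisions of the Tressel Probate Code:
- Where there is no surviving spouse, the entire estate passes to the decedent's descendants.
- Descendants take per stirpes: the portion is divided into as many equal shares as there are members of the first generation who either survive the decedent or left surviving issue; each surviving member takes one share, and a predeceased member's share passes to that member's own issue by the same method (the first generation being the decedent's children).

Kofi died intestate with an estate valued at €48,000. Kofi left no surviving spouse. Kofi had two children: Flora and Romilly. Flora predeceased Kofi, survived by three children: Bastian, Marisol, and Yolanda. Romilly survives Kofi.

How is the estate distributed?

Bastian: €8,000; Marisol: €8,000; Yolanda: €8,000; Romilly: €24,000

The entire €48,000 passes to the descendants.
That amount (€48,000) is divided into 2 shares of €24,000: Romilly takes €24,000; Flora's €24,000 share passes to Flora's issue.
Flora's share (€24,000) is divided into 3 shares of €8,000: Bastian, Marisol, and Yolanda each take €8,000.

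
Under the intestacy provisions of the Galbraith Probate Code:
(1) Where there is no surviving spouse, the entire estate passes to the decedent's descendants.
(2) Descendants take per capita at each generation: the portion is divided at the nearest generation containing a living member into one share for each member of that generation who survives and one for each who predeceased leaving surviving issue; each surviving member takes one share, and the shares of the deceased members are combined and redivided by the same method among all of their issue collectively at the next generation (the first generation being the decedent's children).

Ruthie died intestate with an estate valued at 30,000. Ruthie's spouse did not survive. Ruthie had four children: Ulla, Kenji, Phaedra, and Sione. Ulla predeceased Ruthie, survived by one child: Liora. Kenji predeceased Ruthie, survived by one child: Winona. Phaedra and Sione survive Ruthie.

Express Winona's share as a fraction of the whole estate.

Winona receives 1/4 of the estate.

The entire 30,000 passes to the descendants.
That amount (30,000) is divided at the children's generation into 4 shares of 7,500. Phaedra and Sione each take 7,500. The 2 shares of the deceased (Ulla and Kenji) are combined into a pool of 15,000.
That pool (15,000) is divided at the grandchildren's generation equally among Liora and Winona: 7,500 each.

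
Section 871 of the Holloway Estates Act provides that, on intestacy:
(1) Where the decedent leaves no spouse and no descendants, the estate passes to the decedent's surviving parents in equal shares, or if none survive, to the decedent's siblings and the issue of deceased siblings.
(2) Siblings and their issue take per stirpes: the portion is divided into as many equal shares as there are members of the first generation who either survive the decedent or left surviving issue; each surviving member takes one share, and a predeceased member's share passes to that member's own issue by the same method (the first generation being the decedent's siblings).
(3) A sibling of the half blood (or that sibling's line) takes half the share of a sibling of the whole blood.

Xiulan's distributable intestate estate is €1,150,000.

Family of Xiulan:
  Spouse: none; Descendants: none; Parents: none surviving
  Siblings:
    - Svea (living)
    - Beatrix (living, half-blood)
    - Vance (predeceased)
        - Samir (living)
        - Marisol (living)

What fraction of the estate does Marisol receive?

Marisol receives 1/5 of the estate.

The entire €1,150,000 passes to the siblings and their issue.
Counting each half-blood sibling's line as half a unit, there are 5/2 units in €1,150,000, so one unit is €460,000. Whole-blood lines (Svea and Vance) take €460,000 each; half-blood lines (Beatrix) take €230,000 each.
Vance's share (€460,000) is divided into 2 shares of €230,000: Samir and Marisol each take €230,000.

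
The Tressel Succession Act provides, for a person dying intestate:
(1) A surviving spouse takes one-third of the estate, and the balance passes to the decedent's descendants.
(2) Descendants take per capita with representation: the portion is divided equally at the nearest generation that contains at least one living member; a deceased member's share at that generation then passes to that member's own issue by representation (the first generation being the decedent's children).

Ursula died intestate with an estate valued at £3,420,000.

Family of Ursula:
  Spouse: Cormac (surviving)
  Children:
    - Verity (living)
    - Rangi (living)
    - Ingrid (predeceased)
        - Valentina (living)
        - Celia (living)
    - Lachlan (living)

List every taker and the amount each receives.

Cormac takes one-third of £3,420,000 = £1,140,000. The remaining £2,280,000 passes to the descendants.
The descendants' portion (£2,280,000) is divided into 4 shares of £570,000: Verity, Rangi, and Lachlan each take £570,000; Ingrid's £570,000 share passes to Ingrid's issue.
Ingrid's share (£570,000) is divided into 2 shares of £285,000: Valentina and Celia each take £285,000.

Cormac: £1,140,000; Verity: £570,000; Rangi: £570,000; Valentina: £285,000; Celia: £285,000; Lachlan: £570,000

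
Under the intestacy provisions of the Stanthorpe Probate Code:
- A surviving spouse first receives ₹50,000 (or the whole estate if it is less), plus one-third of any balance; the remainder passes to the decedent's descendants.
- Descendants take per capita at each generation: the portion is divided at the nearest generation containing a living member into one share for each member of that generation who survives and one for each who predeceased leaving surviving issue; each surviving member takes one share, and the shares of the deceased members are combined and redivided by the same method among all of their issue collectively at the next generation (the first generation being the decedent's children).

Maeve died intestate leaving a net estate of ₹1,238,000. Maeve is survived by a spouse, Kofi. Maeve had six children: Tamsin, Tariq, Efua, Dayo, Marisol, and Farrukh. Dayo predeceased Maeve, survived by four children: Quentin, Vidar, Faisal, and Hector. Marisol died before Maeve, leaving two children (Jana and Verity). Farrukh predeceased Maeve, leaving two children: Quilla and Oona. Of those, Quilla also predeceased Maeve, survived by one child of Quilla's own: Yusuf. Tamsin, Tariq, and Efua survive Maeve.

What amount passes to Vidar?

Vidar receives ₹49,500.

Kofi first takes ₹50,000, leaving a balance of ₹1,188,000. Kofi then takes one-third of the balance (₹396,000), for a total of ₹446,000. The remaining ₹792,000 passes to the descendants.
The descendants' portion (₹792,000) is divided at the children's generation into 6 shares of ₹132,000. Tamsin, Tariq, and Efua each take ₹132,000. The 3 shares of the deceased (Dayo, Marisol, and Farrukh) are combined into a pool of ₹396,000.
That pool (₹396,000) is divided at the grandchildren's generation into 8 shares of ₹49,500. Quentin, Vidar, Faisal, Hector, Jana, Verity, and Oona each take ₹49,500. The remaining share for the deceased Quilla (₹49,500) is carried to the next generation.
That pool (₹49,500) passes entirely to Yusuf, the sole taker at the great-grandchildren's generation.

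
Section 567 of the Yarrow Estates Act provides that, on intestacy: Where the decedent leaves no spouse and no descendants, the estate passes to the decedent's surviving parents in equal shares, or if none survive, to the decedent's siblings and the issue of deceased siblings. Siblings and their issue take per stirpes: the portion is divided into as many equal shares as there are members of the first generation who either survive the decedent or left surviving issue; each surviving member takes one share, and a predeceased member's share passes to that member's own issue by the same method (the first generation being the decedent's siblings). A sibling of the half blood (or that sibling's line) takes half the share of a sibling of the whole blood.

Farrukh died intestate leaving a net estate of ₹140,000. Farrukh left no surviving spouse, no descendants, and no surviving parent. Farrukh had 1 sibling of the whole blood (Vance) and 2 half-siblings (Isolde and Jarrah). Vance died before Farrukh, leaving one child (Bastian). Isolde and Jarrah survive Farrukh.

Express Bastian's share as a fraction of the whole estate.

Bastian receives 1/2 of the estate.

The entire ₹140,000 passes to the siblings and their issue.
Counting each half-blood sibling's line as half a unit, there are 2 units in ₹140,000, so one unit is ₹70,000. Whole-blood lines (Vance) take ₹70,000 each; half-blood lines (Isolde and Jarrah) take ₹35,000 each.
Vance's share (₹70,000) passes entirely to Bastian.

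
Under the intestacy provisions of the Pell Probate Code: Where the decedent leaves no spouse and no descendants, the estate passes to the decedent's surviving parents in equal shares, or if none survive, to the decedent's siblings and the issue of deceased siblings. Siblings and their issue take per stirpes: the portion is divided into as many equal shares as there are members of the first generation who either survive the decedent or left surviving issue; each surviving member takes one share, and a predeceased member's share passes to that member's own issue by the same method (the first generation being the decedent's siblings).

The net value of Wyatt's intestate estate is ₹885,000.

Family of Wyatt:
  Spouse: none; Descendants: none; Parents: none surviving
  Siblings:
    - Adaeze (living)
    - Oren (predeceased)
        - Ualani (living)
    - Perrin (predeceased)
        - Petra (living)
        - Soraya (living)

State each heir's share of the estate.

The entire ₹885,000 passes to the siblings and their issue.
That amount (₹885,000) is divided into 3 shares of ₹295,000: Adaeze takes ₹295,000; Oren's ₹295,000 share passes to Oren's issue; Perrin's ₹295,000 share passes to Perrin's issue.
Oren's share (₹295,000) passes entirely to Ualani.
Perrin's share (₹295,000) is divided into 2 shares of ₹147,500: Petra and Soraya each take ₹147,500.

Adaeze: ₹295,000; Ualani: ₹295,000; Petra: ₹147,500; Soraya: ₹147,500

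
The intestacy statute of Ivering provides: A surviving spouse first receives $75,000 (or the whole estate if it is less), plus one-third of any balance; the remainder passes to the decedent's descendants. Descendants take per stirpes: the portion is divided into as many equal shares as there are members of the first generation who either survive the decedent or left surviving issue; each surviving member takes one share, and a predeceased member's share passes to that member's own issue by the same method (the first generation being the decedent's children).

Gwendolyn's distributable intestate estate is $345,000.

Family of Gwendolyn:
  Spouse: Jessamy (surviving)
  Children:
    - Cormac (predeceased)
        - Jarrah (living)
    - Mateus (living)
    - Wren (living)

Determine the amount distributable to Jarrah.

Jarrah receives $60,000.

Jessamy first takes $75,000, leaving a balance of $270,000. Jessamy then takes one-third of the balance ($90,000), for a total of $165,000. The remaining $180,000 passes to the descendants.
The descendants' portion ($180,000) is divided into 3 shares of $60,000: Mateus and Wren each take $60,000; Cormac's $60,000 share passes to Cormac's issue.
Cormac's share ($60,000) passes entirely to Jarrah.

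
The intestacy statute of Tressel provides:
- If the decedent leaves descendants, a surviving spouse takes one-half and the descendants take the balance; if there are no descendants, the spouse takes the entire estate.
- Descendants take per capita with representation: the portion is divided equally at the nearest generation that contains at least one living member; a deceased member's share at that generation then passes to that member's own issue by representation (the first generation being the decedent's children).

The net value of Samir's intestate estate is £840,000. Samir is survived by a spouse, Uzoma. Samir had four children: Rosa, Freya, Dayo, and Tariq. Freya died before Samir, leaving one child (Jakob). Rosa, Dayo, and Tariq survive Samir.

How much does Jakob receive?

Uzoma takes one-half of £840,000 = £420,000. The remaining £420,000 passes to the descendants.
The descendants' portion (£420,000) is divided into 4 shares of £105,000: Rosa, Dayo, and Tariq each take £105,000; Freya's £105,000 share passes to Freya's issue.
Freya's share (£105,000) passes entirely to Jakob.

Jakob receives £105,000.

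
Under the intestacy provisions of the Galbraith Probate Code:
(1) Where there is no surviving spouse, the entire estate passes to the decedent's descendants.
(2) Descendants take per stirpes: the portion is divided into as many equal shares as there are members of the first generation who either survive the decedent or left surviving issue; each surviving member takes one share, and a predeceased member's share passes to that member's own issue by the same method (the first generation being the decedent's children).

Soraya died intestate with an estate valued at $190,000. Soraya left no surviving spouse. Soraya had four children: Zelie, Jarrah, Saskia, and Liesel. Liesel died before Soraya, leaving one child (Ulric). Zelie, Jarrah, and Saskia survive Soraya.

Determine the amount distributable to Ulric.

The entire $190,000 passes to the descendants.
That amount ($190,000) is divided into 4 shares of $47,500: Zelie, Jarrah, and Saskia each take $47,500; Liesel's $47,500 share passes to Liesel's issue.
Liesel's share ($47,500) passes entirely to Ulric.

Ulric receives $47,500.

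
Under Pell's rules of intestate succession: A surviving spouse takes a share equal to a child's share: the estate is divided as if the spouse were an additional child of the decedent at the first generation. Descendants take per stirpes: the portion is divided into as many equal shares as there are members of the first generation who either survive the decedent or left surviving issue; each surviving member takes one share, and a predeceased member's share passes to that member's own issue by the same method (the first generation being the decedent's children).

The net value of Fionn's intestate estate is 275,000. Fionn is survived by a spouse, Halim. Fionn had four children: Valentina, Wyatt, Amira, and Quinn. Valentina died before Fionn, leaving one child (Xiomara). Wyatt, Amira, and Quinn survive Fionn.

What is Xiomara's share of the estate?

The spouse counts as an additional share at the children's level, so there are 5 primary shares of 55,000. Halim takes one such share (55,000).
The children's combined portion (220,000) is divided into 4 shares of 55,000: Wyatt, Amira, and Quinn each take 55,000; Valentina's 55,000 share passes to Valentina's issue.
Valentina's share (55,000) passes entirely to Xiomara.

Xiomara receives 55,000.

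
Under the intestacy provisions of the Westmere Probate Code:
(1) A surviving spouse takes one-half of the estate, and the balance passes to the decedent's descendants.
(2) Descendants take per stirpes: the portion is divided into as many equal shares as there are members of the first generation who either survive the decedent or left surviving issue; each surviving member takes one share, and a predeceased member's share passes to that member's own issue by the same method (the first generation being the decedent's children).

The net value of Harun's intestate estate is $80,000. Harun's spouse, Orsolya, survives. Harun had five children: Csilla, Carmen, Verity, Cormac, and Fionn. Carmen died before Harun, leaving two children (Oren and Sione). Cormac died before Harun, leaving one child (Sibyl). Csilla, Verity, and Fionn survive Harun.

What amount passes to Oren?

Orsolya takes one-half of $80,000 = $40,000. The remaining $40,000 passes to the descendants.
The descendants' portion ($40,000) is divided into 5 shares of $8,000: Csilla, Verity, and Fionn each take $8,000; Carmen's $8,000 share passes to Carmen's issue; Cormac's $8,000 share passes to Cormac's issue.
Carmen's share ($8,000) is divided into 2 shares of $4,000: Oren and Sione each take $4,000.
Cormac's share ($8,000) passes entirely to Sibyl.

Oren receives $4,000.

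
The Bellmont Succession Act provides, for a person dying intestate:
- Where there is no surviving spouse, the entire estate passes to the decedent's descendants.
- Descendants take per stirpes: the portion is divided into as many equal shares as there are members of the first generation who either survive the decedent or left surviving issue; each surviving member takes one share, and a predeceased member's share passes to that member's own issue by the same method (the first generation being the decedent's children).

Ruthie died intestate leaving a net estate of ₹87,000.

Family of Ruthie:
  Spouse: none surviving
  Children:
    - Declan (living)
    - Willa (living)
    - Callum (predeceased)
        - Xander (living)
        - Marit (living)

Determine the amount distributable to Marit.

The entire ₹87,000 passes to the descendants.
That amount (₹87,000) is divided into 3 shares of ₹29,000: Declan and Willa each take ₹29,000; Callum's ₹29,000 share passes to Callum's issue.
Callum's share (₹29,000) is divided into 2 shares of ₹14,500: Xander and Marit each take ₹14,500.

Marit receives ₹14,500.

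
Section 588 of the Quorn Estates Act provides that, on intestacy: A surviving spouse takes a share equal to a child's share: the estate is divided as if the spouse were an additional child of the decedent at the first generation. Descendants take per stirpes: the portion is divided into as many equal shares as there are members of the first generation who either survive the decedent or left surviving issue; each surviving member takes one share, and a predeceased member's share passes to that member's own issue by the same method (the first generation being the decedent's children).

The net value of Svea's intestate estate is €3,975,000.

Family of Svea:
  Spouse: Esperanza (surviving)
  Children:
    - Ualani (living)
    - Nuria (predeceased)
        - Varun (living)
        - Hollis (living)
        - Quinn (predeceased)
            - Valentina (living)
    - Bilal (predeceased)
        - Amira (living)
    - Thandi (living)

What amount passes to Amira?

The spouse counts as an additional share at the children's level, so there are 5 primary shares of €795,000. Esperanza takes one such share (€795,000).
The children's combined portion (€3,180,000) is divided into 4 shares of €795,000: Ualani and Thandi each take €795,000; Nuria's €795,000 share passes to Nuria's issue; Bilal's €795,000 share passes to Bilal's issue.
Nuria's share (€795,000) is divided into 3 shares of €265,000: Varun and Hollis each take €265,000; Quinn's €265,000 share passes to Quinn's issue.
Quinn's share (€265,000) passes entirely to Valentina.
Bilal's share (€795,000) passes entirely to Amira.

Amira receives €795,000.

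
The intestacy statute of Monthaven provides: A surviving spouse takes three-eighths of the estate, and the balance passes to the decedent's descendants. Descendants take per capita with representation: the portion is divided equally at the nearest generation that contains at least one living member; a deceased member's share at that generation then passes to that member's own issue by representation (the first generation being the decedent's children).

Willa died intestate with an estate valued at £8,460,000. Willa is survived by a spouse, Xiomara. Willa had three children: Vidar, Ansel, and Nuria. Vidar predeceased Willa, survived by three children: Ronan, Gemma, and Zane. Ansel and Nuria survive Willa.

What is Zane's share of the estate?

Xiomara takes three-eighths of £8,460,000 = £3,172,500. The remaining £5,287,500 passes to the descendants.
The descendants' portion (£5,287,500) is divided into 3 shares of £1,762,500: Ansel and Nuria each take £1,762,500; Vidar's £1,762,500 share passes to Vidar's issue.
Vidar's share (£1,762,500) is divided into 3 shares of £587,500: Ronan, Gemma, and Zane each take £587,500.

Zane receives £587,500.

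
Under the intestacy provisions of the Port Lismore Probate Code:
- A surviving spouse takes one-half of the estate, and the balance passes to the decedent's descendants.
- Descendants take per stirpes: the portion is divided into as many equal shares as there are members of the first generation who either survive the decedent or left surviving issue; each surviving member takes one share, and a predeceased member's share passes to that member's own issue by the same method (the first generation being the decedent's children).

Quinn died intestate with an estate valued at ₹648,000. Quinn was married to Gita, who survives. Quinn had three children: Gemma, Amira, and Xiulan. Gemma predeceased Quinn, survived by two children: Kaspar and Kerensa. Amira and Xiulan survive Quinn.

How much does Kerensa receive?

Gita takes one-half of ₹648,000 = ₹324,000. The remaining ₹324,000 passes to the descendants.
The descendants' portion (₹324,000) is divided into 3 shares of ₹108,000: Amira and Xiulan each take ₹108,000; Gemma's ₹108,000 share passes to Gemma's issue.
Gemma's share (₹108,000) is divided into 2 shares of ₹54,000: Kaspar and Kerensa each take ₹54,000.

Kerensa receives ₹54,000.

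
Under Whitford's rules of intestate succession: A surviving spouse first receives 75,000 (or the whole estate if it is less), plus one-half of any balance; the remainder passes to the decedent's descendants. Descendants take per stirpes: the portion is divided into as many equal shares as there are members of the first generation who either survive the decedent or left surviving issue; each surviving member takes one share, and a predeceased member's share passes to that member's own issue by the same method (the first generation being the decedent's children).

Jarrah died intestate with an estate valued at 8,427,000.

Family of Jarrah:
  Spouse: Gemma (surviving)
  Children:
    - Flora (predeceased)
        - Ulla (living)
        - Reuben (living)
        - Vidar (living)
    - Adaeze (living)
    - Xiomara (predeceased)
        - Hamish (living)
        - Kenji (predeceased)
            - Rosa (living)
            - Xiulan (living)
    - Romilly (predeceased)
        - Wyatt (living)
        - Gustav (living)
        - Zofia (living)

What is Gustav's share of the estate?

Gemma first takes 75,000, leaving a balance of 8,352,000. Gemma then takes one-half of the balance (4,176,000), for a total of 4,251,000. The remaining 4,176,000 passes to the descendants.
The descendants' portion (4,176,000) is divided into 4 shares of 1,044,000: Adaeze takes 1,044,000; Flora's 1,044,000 share passes to Flora's issue; Xiomara's 1,044,000 share passes to Xiomara's issue; Romilly's 1,044,000 share passes to Romilly's issue.
Flora's share (1,044,000) is divided into 3 shares of 348,000: Ulla, Reuben, and Vidar each take 348,000.
Xiomara's share (1,044,000) is divided into 2 shares of 522,000: Hamish takes 522,000; Kenji's 522,000 share passes to Kenji's issue.
Kenji's share (522,000) is divided into 2 shares of 261,000: Rosa and Xiulan each take 261,000.
Romilly's share (1,044,000) is divided into 3 shares of 348,000: Wyatt, Gustav, and Zofia each take 348,000.

Gustav receives 348,000.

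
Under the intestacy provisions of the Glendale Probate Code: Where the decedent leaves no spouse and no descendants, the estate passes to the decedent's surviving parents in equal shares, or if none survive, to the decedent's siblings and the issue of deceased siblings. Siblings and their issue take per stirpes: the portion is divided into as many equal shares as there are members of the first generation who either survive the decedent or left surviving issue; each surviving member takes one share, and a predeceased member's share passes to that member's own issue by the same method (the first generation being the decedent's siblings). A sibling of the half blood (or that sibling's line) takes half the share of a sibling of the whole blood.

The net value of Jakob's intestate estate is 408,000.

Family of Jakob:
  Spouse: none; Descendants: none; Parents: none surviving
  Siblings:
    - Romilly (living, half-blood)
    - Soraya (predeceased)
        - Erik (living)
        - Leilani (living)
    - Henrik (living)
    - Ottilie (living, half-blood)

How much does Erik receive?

Erik receives 68,000.

The entire 408,000 passes to the siblings and their issue.
Counting each half-blood sibling's line as half a unit, there are 3 units in 408,000, so one unit is 136,000. Whole-blood lines (Soraya and Henrik) take 136,000 each; half-blood lines (Romilly and Ottilie) take 68,000 each.
Soraya's share (136,000) is divided into 2 shares of 68,000: Erik and Leilani each take 68,000.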